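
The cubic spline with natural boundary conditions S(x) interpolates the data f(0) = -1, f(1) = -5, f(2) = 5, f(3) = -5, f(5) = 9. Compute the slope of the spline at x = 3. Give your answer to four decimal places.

Let M_i = S''(x_i). Step sizes h_i = 1, 1, 1, 2; slopes of the chords Δ_i = (y_(i+1) - y_i)/h_i = -4, 10, -10, 7.
  1·M_0 + 4·M_1 + 1·M_2 = 6(Δ_1 - Δ_0) = 84
  1·M_1 + 4·M_2 + 1·M_3 = 6(Δ_2 - Δ_1) = -120
  1·M_2 + 6·M_3 + 2·M_4 = 6(Δ_3 - Δ_2) = 102
Natural end conditions: M_0 = M_4 = 0.
Forward elimination and back-substitution give M_0 = 0, M_1 = 1377/43, M_2 = -1896/43, M_3 = 1047/43, M_4 = 0.
On [3, 5], S'(x) = b_3 + 2c_3·(x - 3) + 3d_3·(x - 3)² with b_3 = Δ_3 - h_3(2M_3 + M_4)/6 = -397/43, c_3 = M_3/2 = 1047/86, d_3 = (M_4 - M_3)/(6h_3) = -349/172. So S'(3) = -397/43.

-9.2326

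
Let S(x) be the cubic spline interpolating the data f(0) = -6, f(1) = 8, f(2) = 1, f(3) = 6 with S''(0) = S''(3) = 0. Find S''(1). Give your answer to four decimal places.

Write m_i for S''(x_i). With h_i = 1, 1, 1 and divided differences Δ_i = 14, -7, 5, the continuity of S' gives the tridiagonal system
  1·m_0 + 4·m_1 + 1·m_2 = 6(Δ_1 - Δ_0) = -126
  1·m_1 + 4·m_2 + 1·m_3 = 6(Δ_2 - Δ_1) = 72
Natural end conditions: m_0 = m_3 = 0.
Hence m_0 = 0, m_1 = -192/5, m_2 = 138/5, m_3 = 0.

-38.4000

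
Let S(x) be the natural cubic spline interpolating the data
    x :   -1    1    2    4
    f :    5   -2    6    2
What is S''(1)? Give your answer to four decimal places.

Write σ_i for S''(x_i). With h_i = 2, 1, 2 and divided differences Δ_i = -7/2, 8, -2, the continuity of S' gives the tridiagonal system
  2·σ_0 + 6·σ_1 + 1·σ_2 = 6(Δ_1 - Δ_0) = 69
  1·σ_1 + 6·σ_2 + 2·σ_3 = 6(Δ_2 - Δ_1) = -60
Natural end conditions: σ_0 = σ_3 = 0.
Hence σ_0 = 0, σ_1 = 474/35, σ_2 = -429/35, σ_3 = 0.

13.5429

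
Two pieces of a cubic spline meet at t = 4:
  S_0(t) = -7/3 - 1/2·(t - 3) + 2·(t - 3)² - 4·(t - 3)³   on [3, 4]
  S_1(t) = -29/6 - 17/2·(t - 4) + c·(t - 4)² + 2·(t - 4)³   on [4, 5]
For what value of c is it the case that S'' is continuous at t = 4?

S_0''(t) = 4 - 24·(t - 3), so S_0''(4) = -20. On the right, S_1''(4) = 2c, so c = -10.

-10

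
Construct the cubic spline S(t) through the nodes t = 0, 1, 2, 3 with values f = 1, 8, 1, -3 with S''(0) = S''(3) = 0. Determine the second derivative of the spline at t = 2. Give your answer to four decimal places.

Let M_i = S''(x_i). Step sizes h_i = 1, 1, 1; slopes of the chords Δ_i = (y_(i+1) - y_i)/h_i = 7, -7, -4.
  1·M_0 + 4·M_1 + 1·M_2 = 6(Δ_1 - Δ_0) = -84
  1·M_1 + 4·M_2 + 1·M_3 = 6(Δ_2 - Δ_1) = 18
Natural end conditions: M_0 = M_3 = 0.
Forward elimination and back-substitution give M_0 = 0, M_1 = -118/5, M_2 = 52/5, M_3 = 0.

10.4000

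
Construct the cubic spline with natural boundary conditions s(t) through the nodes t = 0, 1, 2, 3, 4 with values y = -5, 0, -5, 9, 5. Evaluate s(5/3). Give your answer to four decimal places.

-4.7937

Write σ_i for s''(x_i). With h_i = 1, 1, 1, 1 and divided differences Δ_i = 5, -5, 14, -4, the continuity of s' gives the tridiagonal system
  1·σ_0 + 4·σ_1 + 1·σ_2 = 6(Δ_1 - Δ_0) = -60
  1·σ_1 + 4·σ_2 + 1·σ_3 = 6(Δ_2 - Δ_1) = 114
  1·σ_2 + 4·σ_3 + 1·σ_4 = 6(Δ_3 - Δ_2) = -108
Natural end conditions: σ_0 = σ_4 = 0.
Hence σ_0 = 0, σ_1 = -183/7, σ_2 = 312/7, σ_3 = -267/7, σ_4 = 0.
On [1, 2], s(t) = 0 - 26/7·(t - 1) - 183/14·(t - 1)² + 165/14·(t - 1)³.
With (t - 1) = 2/3: s(5/3) = -302/63.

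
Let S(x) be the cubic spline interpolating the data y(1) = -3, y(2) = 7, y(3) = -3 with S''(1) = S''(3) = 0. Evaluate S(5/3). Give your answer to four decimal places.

Put m_i = S'' at the i-th knot. Here h = (1, 1) and Δ = (10, -10), so the interior equations h_(i-1)·m_(i-1) + 2(h_(i-1)+h_i)·m_i + h_i·m_(i+1) = 6(Δ_i − Δ_(i-1)) read
  1·m_0 + 4·m_1 + 1·m_2 = 6(Δ_1 - Δ_0) = -120
Natural end conditions: m_0 = m_2 = 0.
Hence m_0 = 0, m_1 = -30, m_2 = 0.
On [1, 2], S(x) = -3 + 15·(x - 1) + 0·(x - 1)² - 5·(x - 1)³.
With (x - 1) = 2/3: S(5/3) = 149/27.

5.5185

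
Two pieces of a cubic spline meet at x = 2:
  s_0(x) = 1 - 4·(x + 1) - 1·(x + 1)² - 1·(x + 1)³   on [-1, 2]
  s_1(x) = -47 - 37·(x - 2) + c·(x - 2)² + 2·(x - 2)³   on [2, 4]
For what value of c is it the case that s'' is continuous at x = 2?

s_0''(x) = -2 - 6·(x + 1), so s_0''(2) = -20. On the right, s_1''(2) = 2c, so c = -10.

-10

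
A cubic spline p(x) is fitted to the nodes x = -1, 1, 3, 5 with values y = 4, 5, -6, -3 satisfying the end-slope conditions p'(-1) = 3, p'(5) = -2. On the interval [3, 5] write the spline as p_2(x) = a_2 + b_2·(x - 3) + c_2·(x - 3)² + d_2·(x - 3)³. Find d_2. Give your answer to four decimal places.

With M_i denoting the second derivative at x_i, h_i = 2, 2, 2, and Δ_i = (y_(i+1) − y_i)/h_i = 1/2, -11/2, 3/2:
  2·M_0 + 8·M_1 + 2·M_2 = 6(Δ_1 - Δ_0) = -36
  2·M_1 + 8·M_2 + 2·M_3 = 6(Δ_2 - Δ_1) = 42
Clamped end conditions give two more equations: 2h_0·M_0 + h_0·M_1 = 6(Δ_0 - p'(-1)) = -15 and h_2·M_2 + 2h_2·M_3 = 6(p'(5) - Δ_2) = -21.
Hence M_0 = -11/30, M_1 = -203/30, M_2 = 283/30, M_3 = -299/30.
On [3, 5], with p_2(x) = a_2 + b_2·(x - 3) + c_2·(x - 3)² + d_2·(x - 3)³: c_2 = M_2/2 = 283/60, d_2 = (M_3 - M_2)/(6h_2) = -97/60, b_2 = Δ_2 - h_2(2M_2 + M_3)/6 = -22/15.

-1.6167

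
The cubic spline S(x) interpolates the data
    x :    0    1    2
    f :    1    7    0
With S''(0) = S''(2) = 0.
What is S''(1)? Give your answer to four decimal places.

With m_i denoting the second derivative at x_i, h_i = 1, 1, and Δ_i = (y_(i+1) − y_i)/h_i = 6, -7:
  1·m_0 + 4·m_1 + 1·m_2 = 6(Δ_1 - Δ_0) = -78
Natural end conditions: m_0 = m_2 = 0.
Hence m_0 = 0, m_1 = -39/2, m_2 = 0.

-19.5000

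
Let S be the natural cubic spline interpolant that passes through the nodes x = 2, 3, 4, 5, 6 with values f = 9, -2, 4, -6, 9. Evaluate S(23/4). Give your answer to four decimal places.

3.3415

Put σ_i = S'' at the i-th knot. Here h = (1, 1, 1, 1) and Δ = (-11, 6, -10, 15), so the interior equations h_(i-1)·σ_(i-1) + 2(h_(i-1)+h_i)·σ_i + h_i·σ_(i+1) = 6(Δ_i − Δ_(i-1)) read
  1·σ_0 + 4·σ_1 + 1·σ_2 = 6(Δ_1 - Δ_0) = 102
  1·σ_1 + 4·σ_2 + 1·σ_3 = 6(Δ_2 - Δ_1) = -96
  1·σ_2 + 4·σ_3 + 1·σ_4 = 6(Δ_3 - Δ_2) = 150
Natural end conditions: σ_0 = σ_4 = 0.
Forward elimination and back-substitution give σ_0 = 0, σ_1 = 258/7, σ_2 = -318/7, σ_3 = 342/7, σ_4 = 0.
On [5, 6], S(x) = -6 - 9/7·(x - 5) + 171/7·(x - 5)² - 57/7·(x - 5)³.
With (x - 5) = 3/4: S(23/4) = 1497/448.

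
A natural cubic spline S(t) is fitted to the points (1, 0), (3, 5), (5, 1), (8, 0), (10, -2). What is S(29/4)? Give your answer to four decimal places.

0.0213

Put m_i = S'' at the i-th knot. Here h = (2, 2, 3, 2) and Δ = (5/2, -2, -1/3, -1), so the interior equations h_(i-1)·m_(i-1) + 2(h_(i-1)+h_i)·m_i + h_i·m_(i+1) = 6(Δ_i − Δ_(i-1)) read
  2·m_0 + 8·m_1 + 2·m_2 = 6(Δ_1 - Δ_0) = -27
  2·m_1 + 10·m_2 + 3·m_3 = 6(Δ_2 - Δ_1) = 10
  3·m_2 + 10·m_3 + 2·m_4 = 6(Δ_3 - Δ_2) = -4
Natural end conditions: m_0 = m_4 = 0.
Hence m_0 = 0, m_1 = -2681/688, m_2 = 359/172, m_3 = -353/344, m_4 = 0.
On [5, 8], S(t) = 1 - 3937/2064·(t - 5) + 359/344·(t - 5)² - 119/688·(t - 5)³.
With (t - 5) = 9/4: S(29/4) = 937/44032.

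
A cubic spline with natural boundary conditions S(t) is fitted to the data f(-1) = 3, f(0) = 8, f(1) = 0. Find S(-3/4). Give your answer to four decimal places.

Put M_i = S'' at the i-th knot. Here h = (1, 1) and Δ = (5, -8), so the interior equations h_(i-1)·M_(i-1) + 2(h_(i-1)+h_i)·M_i + h_i·M_(i+1) = 6(Δ_i − Δ_(i-1)) read
  1·M_0 + 4·M_1 + 1·M_2 = 6(Δ_1 - Δ_0) = -78
Natural end conditions: M_0 = M_2 = 0.
Forward elimination and back-substitution give M_0 = 0, M_1 = -39/2, M_2 = 0.
On [-1, 0], S(t) = 3 + 33/4·(t + 1) + 0·(t + 1)² - 13/4·(t + 1)³.
With (t + 1) = 1/4: S(-3/4) = 1283/256.

5.0117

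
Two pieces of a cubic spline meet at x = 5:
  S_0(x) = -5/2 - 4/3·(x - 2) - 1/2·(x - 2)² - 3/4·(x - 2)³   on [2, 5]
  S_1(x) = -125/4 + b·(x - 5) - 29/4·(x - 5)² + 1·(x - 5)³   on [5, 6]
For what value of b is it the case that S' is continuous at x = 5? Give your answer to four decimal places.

-24.5833

S_0'(x) = -4/3 - 1·(x - 2) - 9/4·(x - 2)², so S_0'(5) = -295/12. On the right, S_1'(5) = b, so b = -295/12.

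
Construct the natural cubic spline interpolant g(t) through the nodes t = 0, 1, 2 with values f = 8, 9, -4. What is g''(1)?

-21

Put σ_i = g'' at the i-th knot. Here h = (1, 1) and Δ = (1, -13), so the interior equations h_(i-1)·σ_(i-1) + 2(h_(i-1)+h_i)·σ_i + h_i·σ_(i+1) = 6(Δ_i − Δ_(i-1)) read
  1·σ_0 + 4·σ_1 + 1·σ_2 = 6(Δ_1 - Δ_0) = -84
Natural end conditions: σ_0 = σ_2 = 0.
Solving the tridiagonal system: σ_0 = 0, σ_1 = -21, σ_2 = 0.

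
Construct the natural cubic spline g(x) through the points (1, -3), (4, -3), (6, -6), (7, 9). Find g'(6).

9

With σ_i denoting the second derivative at x_i, h_i = 3, 2, 1, and Δ_i = (y_(i+1) − y_i)/h_i = 0, -3/2, 15:
  3·σ_0 + 10·σ_1 + 2·σ_2 = 6(Δ_1 - Δ_0) = -9
  2·σ_1 + 6·σ_2 + 1·σ_3 = 6(Δ_2 - Δ_1) = 99
Natural end conditions: σ_0 = σ_3 = 0.
Solving: σ_0 = 0, σ_1 = -9/2, σ_2 = 18, σ_3 = 0.
On [6, 7], g'(x) = b_2 + 2c_2·(x - 6) + 3d_2·(x - 6)² with b_2 = Δ_2 - h_2(2σ_2 + σ_3)/6 = 9, c_2 = σ_2/2 = 9, d_2 = (σ_3 - σ_2)/(6h_2) = -3. So g'(6) = 9.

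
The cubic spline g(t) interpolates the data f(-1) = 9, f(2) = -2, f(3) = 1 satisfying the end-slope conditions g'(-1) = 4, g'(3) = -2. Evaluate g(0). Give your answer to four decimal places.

7.4259

With m_i denoting the second derivative at x_i, h_i = 3, 1, and Δ_i = (y_(i+1) − y_i)/h_i = -11/3, 3:
  3·m_0 + 8·m_1 + 1·m_2 = 6(Δ_1 - Δ_0) = 40
Clamped end conditions give two more equations: 2h_0·m_0 + h_0·m_1 = 6(Δ_0 - g'(-1)) = -46 and h_1·m_1 + 2h_1·m_2 = 6(g'(3) - Δ_1) = -30.
Solving the tridiagonal system: m_0 = -85/6, m_1 = 13, m_2 = -43/2.
On [-1, 2], g(t) = 9 + 4·(t + 1) - 85/12·(t + 1)² + 163/108·(t + 1)³.
With (t + 1) = 1: g(0) = 401/54.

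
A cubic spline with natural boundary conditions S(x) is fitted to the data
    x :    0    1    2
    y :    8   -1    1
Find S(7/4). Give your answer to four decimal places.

-0.1445

Put M_i = S'' at the i-th knot. Here h = (1, 1) and Δ = (-9, 2), so the interior equations h_(i-1)·M_(i-1) + 2(h_(i-1)+h_i)·M_i + h_i·M_(i+1) = 6(Δ_i − Δ_(i-1)) read
  1·M_0 + 4·M_1 + 1·M_2 = 6(Δ_1 - Δ_0) = 66
Natural end conditions: M_0 = M_2 = 0.
Solving the tridiagonal system: M_0 = 0, M_1 = 33/2, M_2 = 0.
On [1, 2], S(x) = -1 - 7/2·(x - 1) + 33/4·(x - 1)² - 11/4·(x - 1)³.
With (x - 1) = 3/4: S(7/4) = -37/256.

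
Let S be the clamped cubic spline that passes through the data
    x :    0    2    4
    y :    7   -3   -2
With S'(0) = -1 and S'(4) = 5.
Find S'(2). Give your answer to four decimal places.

Write M_i for S''(x_i). With h_i = 2, 2 and divided differences Δ_i = -5, 1/2, the continuity of S' gives the tridiagonal system
  2·M_0 + 8·M_1 + 2·M_2 = 6(Δ_1 - Δ_0) = 33
Clamped end conditions give two more equations: 2h_0·M_0 + h_0·M_1 = 6(Δ_0 - S'(0)) = -24 and h_1·M_1 + 2h_1·M_2 = 6(S'(4) - Δ_1) = 27.
Forward elimination and back-substitution give M_0 = -69/8, M_1 = 21/4, M_2 = 33/8.
On [2, 4], S'(x) = b_1 + 2c_1·(x - 2) + 3d_1·(x - 2)² with b_1 = Δ_1 - h_1(2M_1 + M_2)/6 = -35/8, c_1 = M_1/2 = 21/8, d_1 = (M_2 - M_1)/(6h_1) = -3/32. So S'(2) = -35/8.

-4.3750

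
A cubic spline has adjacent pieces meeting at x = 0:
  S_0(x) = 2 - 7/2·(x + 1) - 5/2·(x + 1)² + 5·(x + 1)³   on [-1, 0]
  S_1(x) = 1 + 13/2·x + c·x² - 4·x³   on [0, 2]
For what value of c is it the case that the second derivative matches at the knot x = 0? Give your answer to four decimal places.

12.5000

S_0''(x) = -5 + 30·(x + 1), so S_0''(0) = 25. On the right, S_1''(0) = 2c, so c = 25/2.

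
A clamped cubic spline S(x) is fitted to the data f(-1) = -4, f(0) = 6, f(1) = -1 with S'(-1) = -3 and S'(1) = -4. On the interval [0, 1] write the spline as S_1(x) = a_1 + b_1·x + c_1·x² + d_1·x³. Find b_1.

4

With M_i denoting the second derivative at x_i, h_i = 1, 1, and Δ_i = (y_(i+1) − y_i)/h_i = 10, -7:
  1·M_0 + 4·M_1 + 1·M_2 = 6(Δ_1 - Δ_0) = -102
Clamped end conditions give two more equations: 2h_0·M_0 + h_0·M_1 = 6(Δ_0 - S'(-1)) = 78 and h_1·M_1 + 2h_1·M_2 = 6(S'(1) - Δ_1) = 18.
Solving: M_0 = 64, M_1 = -50, M_2 = 34.
On [0, 1], with S_1(x) = a_1 + b_1·x + c_1·x² + d_1·x³: c_1 = M_1/2 = -25, d_1 = (M_2 - M_1)/(6h_1) = 14, b_1 = Δ_1 - h_1(2M_1 + M_2)/6 = 4.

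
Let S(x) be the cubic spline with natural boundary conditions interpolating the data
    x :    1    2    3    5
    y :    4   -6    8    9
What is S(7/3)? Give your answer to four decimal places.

Put M_i = S'' at the i-th knot. Here h = (1, 1, 2) and Δ = (-10, 14, 1/2), so the interior equations h_(i-1)·M_(i-1) + 2(h_(i-1)+h_i)·M_i + h_i·M_(i+1) = 6(Δ_i − Δ_(i-1)) read
  1·M_0 + 4·M_1 + 1·M_2 = 6(Δ_1 - Δ_0) = 144
  1·M_1 + 6·M_2 + 2·M_3 = 6(Δ_2 - Δ_1) = -81
Natural end conditions: M_0 = M_3 = 0.
Forward elimination and back-substitution give M_0 = 0, M_1 = 945/23, M_2 = -468/23, M_3 = 0.
On [2, 3], S(x) = -6 + 85/23·(x - 2) + 945/46·(x - 2)² - 471/46·(x - 2)³.
With (x - 2) = 1/3: S(7/3) = -593/207.

-2.8647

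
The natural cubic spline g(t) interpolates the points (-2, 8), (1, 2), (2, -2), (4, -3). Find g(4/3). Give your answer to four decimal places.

Write σ_i for g''(x_i). With h_i = 3, 1, 2 and divided differences Δ_i = -2, -4, -1/2, the continuity of g' gives the tridiagonal system
  3·σ_0 + 8·σ_1 + 1·σ_2 = 6(Δ_1 - Δ_0) = -12
  1·σ_1 + 6·σ_2 + 2·σ_3 = 6(Δ_2 - Δ_1) = 21
Natural end conditions: σ_0 = σ_3 = 0.
Solving the tridiagonal system: σ_0 = 0, σ_1 = -93/47, σ_2 = 180/47, σ_3 = 0.
On [1, 2], g(t) = 2 - 187/47·(t - 1) - 93/94·(t - 1)² + 91/94·(t - 1)³.
With (t - 1) = 1/3: g(4/3) = 761/1269.

0.5997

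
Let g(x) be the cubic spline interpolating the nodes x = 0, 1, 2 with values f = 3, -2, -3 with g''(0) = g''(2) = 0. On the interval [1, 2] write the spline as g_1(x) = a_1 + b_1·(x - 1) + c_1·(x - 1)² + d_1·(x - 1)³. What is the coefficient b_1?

-3

Write σ_i for g''(x_i). With h_i = 1, 1 and divided differences Δ_i = -5, -1, the continuity of g' gives the tridiagonal system
  1·σ_0 + 4·σ_1 + 1·σ_2 = 6(Δ_1 - Δ_0) = 24
Natural end conditions: σ_0 = σ_2 = 0.
Hence σ_0 = 0, σ_1 = 6, σ_2 = 0.
On [1, 2], with g_1(x) = a_1 + b_1·(x - 1) + c_1·(x - 1)² + d_1·(x - 1)³: c_1 = σ_1/2 = 3, d_1 = (σ_2 - σ_1)/(6h_1) = -1, b_1 = Δ_1 - h_1(2σ_1 + σ_2)/6 = -3.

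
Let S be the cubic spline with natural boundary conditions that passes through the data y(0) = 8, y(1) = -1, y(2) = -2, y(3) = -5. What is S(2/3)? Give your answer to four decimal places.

1.1605

Write M_i for S''(x_i). With h_i = 1, 1, 1 and divided differences Δ_i = -9, -1, -3, the continuity of S' gives the tridiagonal system
  1·M_0 + 4·M_1 + 1·M_2 = 6(Δ_1 - Δ_0) = 48
  1·M_1 + 4·M_2 + 1·M_3 = 6(Δ_2 - Δ_1) = -12
Natural end conditions: M_0 = M_3 = 0.
Forward elimination and back-substitution give M_0 = 0, M_1 = 68/5, M_2 = -32/5, M_3 = 0.
On [0, 1], S(x) = 8 - 169/15·x + 0·x² + 34/15·x³.
With x = 2/3: S(2/3) = 94/81.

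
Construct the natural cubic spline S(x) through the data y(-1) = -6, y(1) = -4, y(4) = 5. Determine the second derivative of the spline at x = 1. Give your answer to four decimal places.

Write M_i for S''(x_i). With h_i = 2, 3 and divided differences Δ_i = 1, 3, the continuity of S' gives the tridiagonal system
  2·M_0 + 10·M_1 + 3·M_2 = 6(Δ_1 - Δ_0) = 12
Natural end conditions: M_0 = M_2 = 0.
Hence M_0 = 0, M_1 = 6/5, M_2 = 0.

1.2000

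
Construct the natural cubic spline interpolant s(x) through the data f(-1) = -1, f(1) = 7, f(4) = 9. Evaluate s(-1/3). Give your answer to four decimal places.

2.0617

With m_i denoting the second derivative at x_i, h_i = 2, 3, and Δ_i = (y_(i+1) − y_i)/h_i = 4, 2/3:
  2·m_0 + 10·m_1 + 3·m_2 = 6(Δ_1 - Δ_0) = -20
Natural end conditions: m_0 = m_2 = 0.
Solving: m_0 = 0, m_1 = -2, m_2 = 0.
On [-1, 1], s(x) = -1 + 14/3·(x + 1) + 0·(x + 1)² - 1/6·(x + 1)³.
With (x + 1) = 2/3: s(-1/3) = 167/81.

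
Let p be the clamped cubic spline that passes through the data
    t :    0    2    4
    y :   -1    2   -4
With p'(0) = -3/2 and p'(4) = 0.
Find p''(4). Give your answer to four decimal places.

8.2500

Put M_i = p'' at the i-th knot. Here h = (2, 2) and Δ = (3/2, -3), so the interior equations h_(i-1)·M_(i-1) + 2(h_(i-1)+h_i)·M_i + h_i·M_(i+1) = 6(Δ_i − Δ_(i-1)) read
  2·M_0 + 8·M_1 + 2·M_2 = 6(Δ_1 - Δ_0) = -27
Clamped end conditions give two more equations: 2h_0·M_0 + h_0·M_1 = 6(Δ_0 - p'(0)) = 18 and h_1·M_1 + 2h_1·M_2 = 6(p'(4) - Δ_1) = 18.
Solving: M_0 = 33/4, M_1 = -15/2, M_2 = 33/4.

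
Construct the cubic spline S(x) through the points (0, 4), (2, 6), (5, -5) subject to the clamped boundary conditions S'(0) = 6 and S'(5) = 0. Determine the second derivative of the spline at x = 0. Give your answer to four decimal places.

With M_i denoting the second derivative at x_i, h_i = 2, 3, and Δ_i = (y_(i+1) − y_i)/h_i = 1, -11/3:
  2·M_0 + 10·M_1 + 3·M_2 = 6(Δ_1 - Δ_0) = -28
Clamped end conditions give two more equations: 2h_0·M_0 + h_0·M_1 = 6(Δ_0 - S'(0)) = -30 and h_1·M_1 + 2h_1·M_2 = 6(S'(5) - Δ_1) = 22.
Hence M_0 = -59/10, M_1 = -16/5, M_2 = 79/15.

-5.9000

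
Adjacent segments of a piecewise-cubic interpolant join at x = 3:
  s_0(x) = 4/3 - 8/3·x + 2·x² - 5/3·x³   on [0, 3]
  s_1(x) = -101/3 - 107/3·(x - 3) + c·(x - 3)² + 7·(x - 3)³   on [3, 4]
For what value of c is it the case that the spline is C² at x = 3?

-13

s_0''(x) = 4 - 10·x, so s_0''(3) = -26. On the right, s_1''(3) = 2c, so c = -13.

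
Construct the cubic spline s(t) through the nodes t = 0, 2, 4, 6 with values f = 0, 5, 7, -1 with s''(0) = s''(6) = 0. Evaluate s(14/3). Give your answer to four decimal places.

5.2469

Let σ_i = s''(x_i). Step sizes h_i = 2, 2, 2; slopes of the chords Δ_i = (y_(i+1) - y_i)/h_i = 5/2, 1, -4.
  2·σ_0 + 8·σ_1 + 2·σ_2 = 6(Δ_1 - Δ_0) = -9
  2·σ_1 + 8·σ_2 + 2·σ_3 = 6(Δ_2 - Δ_1) = -30
Natural end conditions: σ_0 = σ_3 = 0.
Solving: σ_0 = 0, σ_1 = -1/5, σ_2 = -37/10, σ_3 = 0.
On [4, 6], s(t) = 7 - 23/15·(t - 4) - 37/20·(t - 4)² + 37/120·(t - 4)³.
With (t - 4) = 2/3: s(14/3) = 425/81.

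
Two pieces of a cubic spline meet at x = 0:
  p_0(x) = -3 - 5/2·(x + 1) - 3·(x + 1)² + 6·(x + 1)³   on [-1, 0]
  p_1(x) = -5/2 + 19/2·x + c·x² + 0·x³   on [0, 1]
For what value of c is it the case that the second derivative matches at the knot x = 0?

15

p_0''(x) = -6 + 36·(x + 1), so p_0''(0) = 30. On the right, p_1''(0) = 2c, so c = 15.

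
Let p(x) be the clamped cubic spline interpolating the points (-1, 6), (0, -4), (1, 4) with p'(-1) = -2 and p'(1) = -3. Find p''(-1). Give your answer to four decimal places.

Write σ_i for p''(x_i). With h_i = 1, 1 and divided differences Δ_i = -10, 8, the continuity of p' gives the tridiagonal system
  1·σ_0 + 4·σ_1 + 1·σ_2 = 6(Δ_1 - Δ_0) = 108
Clamped end conditions give two more equations: 2h_0·σ_0 + h_0·σ_1 = 6(Δ_0 - p'(-1)) = -48 and h_1·σ_1 + 2h_1·σ_2 = 6(p'(1) - Δ_1) = -66.
Solving the tridiagonal system: σ_0 = -103/2, σ_1 = 55, σ_2 = -121/2.

-51.5000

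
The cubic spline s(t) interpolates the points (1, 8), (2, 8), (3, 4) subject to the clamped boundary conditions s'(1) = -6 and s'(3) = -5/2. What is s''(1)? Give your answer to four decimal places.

25.7500

Write M_i for s''(x_i). With h_i = 1, 1 and divided differences Δ_i = 0, -4, the continuity of s' gives the tridiagonal system
  1·M_0 + 4·M_1 + 1·M_2 = 6(Δ_1 - Δ_0) = -24
Clamped end conditions give two more equations: 2h_0·M_0 + h_0·M_1 = 6(Δ_0 - s'(1)) = 36 and h_1·M_1 + 2h_1·M_2 = 6(s'(3) - Δ_1) = 9.
Hence M_0 = 103/4, M_1 = -31/2, M_2 = 49/4.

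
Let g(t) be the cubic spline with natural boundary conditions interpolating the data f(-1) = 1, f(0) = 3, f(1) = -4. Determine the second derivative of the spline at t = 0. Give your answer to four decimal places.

-13.5000

Let σ_i = g''(x_i). Step sizes h_i = 1, 1; slopes of the chords Δ_i = (y_(i+1) - y_i)/h_i = 2, -7.
  1·σ_0 + 4·σ_1 + 1·σ_2 = 6(Δ_1 - Δ_0) = -54
Natural end conditions: σ_0 = σ_2 = 0.
Solving the tridiagonal system: σ_0 = 0, σ_1 = -27/2, σ_2 = 0.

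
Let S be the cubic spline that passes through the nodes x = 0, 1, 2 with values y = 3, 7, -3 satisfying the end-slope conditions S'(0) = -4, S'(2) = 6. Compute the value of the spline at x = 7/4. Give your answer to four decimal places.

Put M_i = S'' at the i-th knot. Here h = (1, 1) and Δ = (4, -10), so the interior equations h_(i-1)·M_(i-1) + 2(h_(i-1)+h_i)·M_i + h_i·M_(i+1) = 6(Δ_i − Δ_(i-1)) read
  1·M_0 + 4·M_1 + 1·M_2 = 6(Δ_1 - Δ_0) = -84
Clamped end conditions give two more equations: 2h_0·M_0 + h_0·M_1 = 6(Δ_0 - S'(0)) = 48 and h_1·M_1 + 2h_1·M_2 = 6(S'(2) - Δ_1) = 96.
Forward elimination and back-substitution give M_0 = 50, M_1 = -52, M_2 = 74.
On [1, 2], S(x) = 7 - 5·(x - 1) - 26·(x - 1)² + 21·(x - 1)³.
With (x - 1) = 3/4: S(7/4) = -161/64.

-2.5156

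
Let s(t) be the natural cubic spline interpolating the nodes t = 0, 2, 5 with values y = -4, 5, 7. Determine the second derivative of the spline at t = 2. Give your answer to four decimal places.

-2.3000

Write M_i for s''(x_i). With h_i = 2, 3 and divided differences Δ_i = 9/2, 2/3, the continuity of s' gives the tridiagonal system
  2·M_0 + 10·M_1 + 3·M_2 = 6(Δ_1 - Δ_0) = -23
Natural end conditions: M_0 = M_2 = 0.
Solving: M_0 = 0, M_1 = -23/10, M_2 = 0.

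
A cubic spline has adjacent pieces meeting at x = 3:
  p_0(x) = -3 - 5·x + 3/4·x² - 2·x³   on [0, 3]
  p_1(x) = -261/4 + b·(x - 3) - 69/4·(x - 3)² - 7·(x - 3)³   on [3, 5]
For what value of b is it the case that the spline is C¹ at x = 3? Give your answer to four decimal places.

-54.5000

p_0'(x) = -5 + 3/2·x - 6·x², so p_0'(3) = -109/2. On the right, p_1'(3) = b, so b = -109/2.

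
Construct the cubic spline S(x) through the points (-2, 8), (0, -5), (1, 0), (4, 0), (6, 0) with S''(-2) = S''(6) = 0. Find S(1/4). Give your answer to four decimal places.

-4.1997

With m_i denoting the second derivative at x_i, h_i = 2, 1, 3, 2, and Δ_i = (y_(i+1) − y_i)/h_i = -13/2, 5, 0, 0:
  2·m_0 + 6·m_1 + 1·m_2 = 6(Δ_1 - Δ_0) = 69
  1·m_1 + 8·m_2 + 3·m_3 = 6(Δ_2 - Δ_1) = -30
  3·m_2 + 10·m_3 + 2·m_4 = 6(Δ_3 - Δ_2) = 0
Natural end conditions: m_0 = m_4 = 0.
Hence m_0 = 0, m_1 = 5199/416, m_2 = -1245/208, m_3 = 747/416, m_4 = 0.
On [0, 1], S(x) = -5 + 381/208·x + 5199/832·x² - 2563/832·x³.
With x = 1/4: S(1/4) = -223623/53248.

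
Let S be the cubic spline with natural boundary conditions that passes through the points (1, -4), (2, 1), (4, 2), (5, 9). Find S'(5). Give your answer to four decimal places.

8.5000

Let σ_i = S''(x_i). Step sizes h_i = 1, 2, 1; slopes of the chords Δ_i = (y_(i+1) - y_i)/h_i = 5, 1/2, 7.
  1·σ_0 + 6·σ_1 + 2·σ_2 = 6(Δ_1 - Δ_0) = -27
  2·σ_1 + 6·σ_2 + 1·σ_3 = 6(Δ_2 - Δ_1) = 39
Natural end conditions: σ_0 = σ_3 = 0.
Forward elimination and back-substitution give σ_0 = 0, σ_1 = -15/2, σ_2 = 9, σ_3 = 0.
On [4, 5], S'(t) = b_2 + 2c_2·(t - 4) + 3d_2·(t - 4)² with b_2 = Δ_2 - h_2(2σ_2 + σ_3)/6 = 4, c_2 = σ_2/2 = 9/2, d_2 = (σ_3 - σ_2)/(6h_2) = -3/2. So S'(5) = 17/2.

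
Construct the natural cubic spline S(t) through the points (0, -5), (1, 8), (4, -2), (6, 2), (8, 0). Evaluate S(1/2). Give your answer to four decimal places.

2.4706

Put σ_i = S'' at the i-th knot. Here h = (1, 3, 2, 2) and Δ = (13, -10/3, 2, -1), so the interior equations h_(i-1)·σ_(i-1) + 2(h_(i-1)+h_i)·σ_i + h_i·σ_(i+1) = 6(Δ_i − Δ_(i-1)) read
  1·σ_0 + 8·σ_1 + 3·σ_2 = 6(Δ_1 - Δ_0) = -98
  3·σ_1 + 10·σ_2 + 2·σ_3 = 6(Δ_2 - Δ_1) = 32
  2·σ_2 + 8·σ_3 + 2·σ_4 = 6(Δ_3 - Δ_2) = -18
Natural end conditions: σ_0 = σ_4 = 0.
Solving: σ_0 = 0, σ_1 = -2081/134, σ_2 = 586/67, σ_3 = -1189/268, σ_4 = 0.
On [0, 1], S(t) = -5 + 12533/804·t + 0·t² - 2081/804·t³.
With t = 1/2: S(1/2) = 5297/2144.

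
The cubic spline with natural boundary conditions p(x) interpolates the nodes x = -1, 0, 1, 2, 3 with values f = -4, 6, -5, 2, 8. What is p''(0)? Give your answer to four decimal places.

Put M_i = p'' at the i-th knot. Here h = (1, 1, 1, 1) and Δ = (10, -11, 7, 6), so the interior equations h_(i-1)·M_(i-1) + 2(h_(i-1)+h_i)·M_i + h_i·M_(i+1) = 6(Δ_i − Δ_(i-1)) read
  1·M_0 + 4·M_1 + 1·M_2 = 6(Δ_1 - Δ_0) = -126
  1·M_1 + 4·M_2 + 1·M_3 = 6(Δ_2 - Δ_1) = 108
  1·M_2 + 4·M_3 + 1·M_4 = 6(Δ_3 - Δ_2) = -6
Natural end conditions: M_0 = M_4 = 0.
Forward elimination and back-substitution give M_0 = 0, M_1 = -291/7, M_2 = 282/7, M_3 = -81/7, M_4 = 0.

-41.5714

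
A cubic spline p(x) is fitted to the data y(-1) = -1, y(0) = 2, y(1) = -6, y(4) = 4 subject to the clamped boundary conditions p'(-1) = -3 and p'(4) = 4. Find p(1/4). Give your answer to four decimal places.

0.9731

Put m_i = p'' at the i-th knot. Here h = (1, 1, 3) and Δ = (3, -8, 10/3), so the interior equations h_(i-1)·m_(i-1) + 2(h_(i-1)+h_i)·m_i + h_i·m_(i+1) = 6(Δ_i − Δ_(i-1)) read
  1·m_0 + 4·m_1 + 1·m_2 = 6(Δ_1 - Δ_0) = -66
  1·m_1 + 8·m_2 + 3·m_3 = 6(Δ_2 - Δ_1) = 68
Clamped end conditions give two more equations: 2h_0·m_0 + h_0·m_1 = 6(Δ_0 - p'(-1)) = 36 and h_2·m_2 + 2h_2·m_3 = 6(p'(4) - Δ_2) = 4.
Solving the tridiagonal system: m_0 = 930/29, m_1 = -816/29, m_2 = 420/29, m_3 = -572/87.
On [0, 1], p(x) = 2 - 30/29·x - 408/29·x² + 206/29·x³.
With x = 1/4: p(1/4) = 903/928.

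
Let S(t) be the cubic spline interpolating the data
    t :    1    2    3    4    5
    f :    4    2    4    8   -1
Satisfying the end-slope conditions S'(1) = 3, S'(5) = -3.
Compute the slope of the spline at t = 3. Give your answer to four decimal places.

6.2143

Let m_i = S''(x_i). Step sizes h_i = 1, 1, 1, 1; slopes of the chords Δ_i = (y_(i+1) - y_i)/h_i = -2, 2, 4, -9.
  1·m_0 + 4·m_1 + 1·m_2 = 6(Δ_1 - Δ_0) = 24
  1·m_1 + 4·m_2 + 1·m_3 = 6(Δ_2 - Δ_1) = 12
  1·m_2 + 4·m_3 + 1·m_4 = 6(Δ_3 - Δ_2) = -78
Clamped end conditions give two more equations: 2h_0·m_0 + h_0·m_1 = 6(Δ_0 - S'(1)) = -30 and h_3·m_3 + 2h_3·m_4 = 6(S'(5) - Δ_3) = 36.
Solving the tridiagonal system: m_0 = -543/28, m_1 = 123/14, m_2 = 33/4, m_3 = -417/14, m_4 = 921/28.
On [3, 4], S'(t) = b_2 + 2c_2·(t - 3) + 3d_2·(t - 3)² with b_2 = Δ_2 - h_2(2m_2 + m_3)/6 = 87/14, c_2 = m_2/2 = 33/8, d_2 = (m_3 - m_2)/(6h_2) = -355/56. So S'(3) = 87/14.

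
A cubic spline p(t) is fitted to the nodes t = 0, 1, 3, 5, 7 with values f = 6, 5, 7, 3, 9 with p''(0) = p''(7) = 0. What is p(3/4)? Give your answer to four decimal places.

Write M_i for p''(x_i). With h_i = 1, 2, 2, 2 and divided differences Δ_i = -1, 1, -2, 3, the continuity of p' gives the tridiagonal system
  1·M_0 + 6·M_1 + 2·M_2 = 6(Δ_1 - Δ_0) = 12
  2·M_1 + 8·M_2 + 2·M_3 = 6(Δ_2 - Δ_1) = -18
  2·M_2 + 8·M_3 + 2·M_4 = 6(Δ_3 - Δ_2) = 30
Natural end conditions: M_0 = M_4 = 0.
Solving the tridiagonal system: M_0 = 0, M_1 = 141/41, M_2 = -177/41, M_3 = 198/41, M_4 = 0.
On [0, 1], p(t) = 6 - 129/82·t + 0·t² + 47/82·t³.
With t = 3/4: p(3/4) = 26565/5248.

5.0619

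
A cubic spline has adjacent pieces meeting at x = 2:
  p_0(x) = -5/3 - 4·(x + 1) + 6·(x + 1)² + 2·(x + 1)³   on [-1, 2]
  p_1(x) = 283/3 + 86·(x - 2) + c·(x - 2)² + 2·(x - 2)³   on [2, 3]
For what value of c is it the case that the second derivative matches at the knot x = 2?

24

p_0''(x) = 12 + 12·(x + 1), so p_0''(2) = 48. On the right, p_1''(2) = 2c, so c = 24.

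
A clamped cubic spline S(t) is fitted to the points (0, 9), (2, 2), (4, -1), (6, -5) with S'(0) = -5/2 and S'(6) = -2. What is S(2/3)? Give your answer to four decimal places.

6.8543

With M_i denoting the second derivative at x_i, h_i = 2, 2, 2, and Δ_i = (y_(i+1) − y_i)/h_i = -7/2, -3/2, -2:
  2·M_0 + 8·M_1 + 2·M_2 = 6(Δ_1 - Δ_0) = 12
  2·M_1 + 8·M_2 + 2·M_3 = 6(Δ_2 - Δ_1) = -3
Clamped end conditions give two more equations: 2h_0·M_0 + h_0·M_1 = 6(Δ_0 - S'(0)) = -6 and h_2·M_2 + 2h_2·M_3 = 6(S'(6) - Δ_2) = 0.
Solving the tridiagonal system: M_0 = -41/15, M_1 = 37/15, M_2 = -17/15, M_3 = 17/30.
On [0, 2], S(t) = 9 - 5/2·t - 41/30·t² + 13/30·t³.
With t = 2/3: S(2/3) = 2776/405.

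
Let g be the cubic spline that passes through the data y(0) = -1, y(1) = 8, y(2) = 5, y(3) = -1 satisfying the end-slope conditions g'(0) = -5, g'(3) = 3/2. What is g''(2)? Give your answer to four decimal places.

-2.4667

Put M_i = g'' at the i-th knot. Here h = (1, 1, 1) and Δ = (9, -3, -6), so the interior equations h_(i-1)·M_(i-1) + 2(h_(i-1)+h_i)·M_i + h_i·M_(i+1) = 6(Δ_i − Δ_(i-1)) read
  1·M_0 + 4·M_1 + 1·M_2 = 6(Δ_1 - Δ_0) = -72
  1·M_1 + 4·M_2 + 1·M_3 = 6(Δ_2 - Δ_1) = -18
Clamped end conditions give two more equations: 2h_0·M_0 + h_0·M_1 = 6(Δ_0 - g'(0)) = 84 and h_2·M_2 + 2h_2·M_3 = 6(g'(3) - Δ_2) = 45.
Forward elimination and back-substitution give M_0 = 869/15, M_1 = -478/15, M_2 = -37/15, M_3 = 356/15.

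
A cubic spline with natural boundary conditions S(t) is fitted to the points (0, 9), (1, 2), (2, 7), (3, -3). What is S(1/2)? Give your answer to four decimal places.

Let σ_i = S''(x_i). Step sizes h_i = 1, 1, 1; slopes of the chords Δ_i = (y_(i+1) - y_i)/h_i = -7, 5, -10.
  1·σ_0 + 4·σ_1 + 1·σ_2 = 6(Δ_1 - Δ_0) = 72
  1·σ_1 + 4·σ_2 + 1·σ_3 = 6(Δ_2 - Δ_1) = -90
Natural end conditions: σ_0 = σ_3 = 0.
Solving: σ_0 = 0, σ_1 = 126/5, σ_2 = -144/5, σ_3 = 0.
On [0, 1], S(t) = 9 - 56/5·t + 0·t² + 21/5·t³.
With t = 1/2: S(1/2) = 157/40.

3.9250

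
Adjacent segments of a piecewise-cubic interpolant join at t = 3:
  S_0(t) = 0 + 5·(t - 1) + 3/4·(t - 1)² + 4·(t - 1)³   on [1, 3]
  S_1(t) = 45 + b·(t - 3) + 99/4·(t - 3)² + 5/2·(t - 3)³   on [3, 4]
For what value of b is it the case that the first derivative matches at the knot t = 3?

56

S_0'(t) = 5 + 3/2·(t - 1) + 12·(t - 1)², so S_0'(3) = 56. On the right, S_1'(3) = b, so b = 56.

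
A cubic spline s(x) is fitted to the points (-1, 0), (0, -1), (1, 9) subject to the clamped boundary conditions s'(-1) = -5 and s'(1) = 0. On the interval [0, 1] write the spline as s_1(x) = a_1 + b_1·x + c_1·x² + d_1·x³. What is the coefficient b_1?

8

Let m_i = s''(x_i). Step sizes h_i = 1, 1; slopes of the chords Δ_i = (y_(i+1) - y_i)/h_i = -1, 10.
  1·m_0 + 4·m_1 + 1·m_2 = 6(Δ_1 - Δ_0) = 66
Clamped end conditions give two more equations: 2h_0·m_0 + h_0·m_1 = 6(Δ_0 - s'(-1)) = 24 and h_1·m_1 + 2h_1·m_2 = 6(s'(1) - Δ_1) = -60.
Hence m_0 = -2, m_1 = 28, m_2 = -44.
On [0, 1], with s_1(x) = a_1 + b_1·x + c_1·x² + d_1·x³: c_1 = m_1/2 = 14, d_1 = (m_2 - m_1)/(6h_1) = -12, b_1 = Δ_1 - h_1(2m_1 + m_2)/6 = 8.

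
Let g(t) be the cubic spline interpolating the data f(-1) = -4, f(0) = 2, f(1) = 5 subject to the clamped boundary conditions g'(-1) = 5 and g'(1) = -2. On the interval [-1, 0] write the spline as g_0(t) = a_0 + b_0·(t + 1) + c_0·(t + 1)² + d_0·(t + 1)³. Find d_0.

-1

Put σ_i = g'' at the i-th knot. Here h = (1, 1) and Δ = (6, 3), so the interior equations h_(i-1)·σ_(i-1) + 2(h_(i-1)+h_i)·σ_i + h_i·σ_(i+1) = 6(Δ_i − Δ_(i-1)) read
  1·σ_0 + 4·σ_1 + 1·σ_2 = 6(Δ_1 - Δ_0) = -18
Clamped end conditions give two more equations: 2h_0·σ_0 + h_0·σ_1 = 6(Δ_0 - g'(-1)) = 6 and h_1·σ_1 + 2h_1·σ_2 = 6(g'(1) - Δ_1) = -30.
Hence σ_0 = 4, σ_1 = -2, σ_2 = -14.
On [-1, 0], with g_0(t) = a_0 + b_0·(t + 1) + c_0·(t + 1)² + d_0·(t + 1)³: c_0 = σ_0/2 = 2, d_0 = (σ_1 - σ_0)/(6h_0) = -1, b_0 = Δ_0 - h_0(2σ_0 + σ_1)/6 = 5.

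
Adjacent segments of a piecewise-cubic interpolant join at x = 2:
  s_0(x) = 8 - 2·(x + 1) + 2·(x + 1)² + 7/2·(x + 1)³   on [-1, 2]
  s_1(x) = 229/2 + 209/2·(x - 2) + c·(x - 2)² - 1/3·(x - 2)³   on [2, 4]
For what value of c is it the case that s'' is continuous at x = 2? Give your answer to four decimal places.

s_0''(x) = 4 + 21·(x + 1), so s_0''(2) = 67. On the right, s_1''(2) = 2c, so c = 67/2.

33.5000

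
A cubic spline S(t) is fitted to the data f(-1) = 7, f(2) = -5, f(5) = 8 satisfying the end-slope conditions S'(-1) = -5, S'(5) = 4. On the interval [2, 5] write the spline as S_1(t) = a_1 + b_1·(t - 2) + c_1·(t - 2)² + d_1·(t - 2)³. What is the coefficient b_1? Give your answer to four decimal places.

0.5000

Put M_i = S'' at the i-th knot. Here h = (3, 3) and Δ = (-4, 13/3), so the interior equations h_(i-1)·M_(i-1) + 2(h_(i-1)+h_i)·M_i + h_i·M_(i+1) = 6(Δ_i − Δ_(i-1)) read
  3·M_0 + 12·M_1 + 3·M_2 = 6(Δ_1 - Δ_0) = 50
Clamped end conditions give two more equations: 2h_0·M_0 + h_0·M_1 = 6(Δ_0 - S'(-1)) = 6 and h_1·M_1 + 2h_1·M_2 = 6(S'(5) - Δ_1) = -2.
Solving: M_0 = -5/3, M_1 = 16/3, M_2 = -3.
On [2, 5], with S_1(t) = a_1 + b_1·(t - 2) + c_1·(t - 2)² + d_1·(t - 2)³: c_1 = M_1/2 = 8/3, d_1 = (M_2 - M_1)/(6h_1) = -25/54, b_1 = Δ_1 - h_1(2M_1 + M_2)/6 = 1/2.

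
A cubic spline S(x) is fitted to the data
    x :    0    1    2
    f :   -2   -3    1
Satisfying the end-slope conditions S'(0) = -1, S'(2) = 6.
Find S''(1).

8

Write σ_i for S''(x_i). With h_i = 1, 1 and divided differences Δ_i = -1, 4, the continuity of S' gives the tridiagonal system
  1·σ_0 + 4·σ_1 + 1·σ_2 = 6(Δ_1 - Δ_0) = 30
Clamped end conditions give two more equations: 2h_0·σ_0 + h_0·σ_1 = 6(Δ_0 - S'(0)) = 0 and h_1·σ_1 + 2h_1·σ_2 = 6(S'(2) - Δ_1) = 12.
Forward elimination and back-substitution give σ_0 = -4, σ_1 = 8, σ_2 = 2.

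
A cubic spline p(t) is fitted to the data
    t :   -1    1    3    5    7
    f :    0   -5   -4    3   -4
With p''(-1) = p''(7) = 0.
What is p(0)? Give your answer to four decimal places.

-2.8482

With m_i denoting the second derivative at x_i, h_i = 2, 2, 2, 2, and Δ_i = (y_(i+1) − y_i)/h_i = -5/2, 1/2, 7/2, -7/2:
  2·m_0 + 8·m_1 + 2·m_2 = 6(Δ_1 - Δ_0) = 18
  2·m_1 + 8·m_2 + 2·m_3 = 6(Δ_2 - Δ_1) = 18
  2·m_2 + 8·m_3 + 2·m_4 = 6(Δ_3 - Δ_2) = -42
Natural end conditions: m_0 = m_4 = 0.
Solving the tridiagonal system: m_0 = 0, m_1 = 39/28, m_2 = 24/7, m_3 = -171/28, m_4 = 0.
On [-1, 1], p(t) = 0 - 83/28·(t + 1) + 0·(t + 1)² + 13/112·(t + 1)³.
With (t + 1) = 1: p(0) = -319/112.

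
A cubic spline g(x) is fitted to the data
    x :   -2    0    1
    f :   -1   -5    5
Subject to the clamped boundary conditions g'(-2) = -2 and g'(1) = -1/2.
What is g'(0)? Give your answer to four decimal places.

With σ_i denoting the second derivative at x_i, h_i = 2, 1, and Δ_i = (y_(i+1) − y_i)/h_i = -2, 10:
  2·σ_0 + 6·σ_1 + 1·σ_2 = 6(Δ_1 - Δ_0) = 72
Clamped end conditions give two more equations: 2h_0·σ_0 + h_0·σ_1 = 6(Δ_0 - g'(-2)) = 0 and h_1·σ_1 + 2h_1·σ_2 = 6(g'(1) - Δ_1) = -63.
Forward elimination and back-substitution give σ_0 = -23/2, σ_1 = 23, σ_2 = -43.
On [0, 1], g'(x) = b_1 + 2c_1·x + 3d_1·x² with b_1 = Δ_1 - h_1(2σ_1 + σ_2)/6 = 19/2, c_1 = σ_1/2 = 23/2, d_1 = (σ_2 - σ_1)/(6h_1) = -11. So g'(0) = 19/2.

9.5000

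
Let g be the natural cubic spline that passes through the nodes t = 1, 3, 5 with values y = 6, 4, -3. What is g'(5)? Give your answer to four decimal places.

Let M_i = g''(x_i). Step sizes h_i = 2, 2; slopes of the chords Δ_i = (y_(i+1) - y_i)/h_i = -1, -7/2.
  2·M_0 + 8·M_1 + 2·M_2 = 6(Δ_1 - Δ_0) = -15
Natural end conditions: M_0 = M_2 = 0.
Forward elimination and back-substitution give M_0 = 0, M_1 = -15/8, M_2 = 0.
On [3, 5], g'(t) = b_1 + 2c_1·(t - 3) + 3d_1·(t - 3)² with b_1 = Δ_1 - h_1(2M_1 + M_2)/6 = -9/4, c_1 = M_1/2 = -15/16, d_1 = (M_2 - M_1)/(6h_1) = 5/32. So g'(5) = -33/8.

-4.1250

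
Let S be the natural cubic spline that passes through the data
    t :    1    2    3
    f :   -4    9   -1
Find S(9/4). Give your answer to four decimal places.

8.3867

Write m_i for S''(x_i). With h_i = 1, 1 and divided differences Δ_i = 13, -10, the continuity of S' gives the tridiagonal system
  1·m_0 + 4·m_1 + 1·m_2 = 6(Δ_1 - Δ_0) = -138
Natural end conditions: m_0 = m_2 = 0.
Hence m_0 = 0, m_1 = -69/2, m_2 = 0.
On [2, 3], S(t) = 9 + 3/2·(t - 2) - 69/4·(t - 2)² + 23/4·(t - 2)³.
With (t - 2) = 1/4: S(9/4) = 2147/256.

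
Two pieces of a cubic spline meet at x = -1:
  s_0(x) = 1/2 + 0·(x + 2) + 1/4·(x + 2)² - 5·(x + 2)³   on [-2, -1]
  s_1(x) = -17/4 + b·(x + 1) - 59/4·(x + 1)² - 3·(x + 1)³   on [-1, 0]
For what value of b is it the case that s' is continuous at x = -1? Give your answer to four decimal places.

-14.5000

s_0'(x) = 0 + 1/2·(x + 2) - 15·(x + 2)², so s_0'(-1) = -29/2. On the right, s_1'(-1) = b, so b = -29/2.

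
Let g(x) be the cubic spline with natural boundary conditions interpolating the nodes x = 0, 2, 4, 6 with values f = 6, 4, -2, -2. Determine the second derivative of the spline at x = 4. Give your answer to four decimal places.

Write m_i for g''(x_i). With h_i = 2, 2, 2 and divided differences Δ_i = -1, -3, 0, the continuity of g' gives the tridiagonal system
  2·m_0 + 8·m_1 + 2·m_2 = 6(Δ_1 - Δ_0) = -12
  2·m_1 + 8·m_2 + 2·m_3 = 6(Δ_2 - Δ_1) = 18
Natural end conditions: m_0 = m_3 = 0.
Solving the tridiagonal system: m_0 = 0, m_1 = -11/5, m_2 = 14/5, m_3 = 0.

2.8000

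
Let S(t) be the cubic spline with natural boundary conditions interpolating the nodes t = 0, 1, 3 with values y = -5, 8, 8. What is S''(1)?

-13

Write σ_i for S''(x_i). With h_i = 1, 2 and divided differences Δ_i = 13, 0, the continuity of S' gives the tridiagonal system
  1·σ_0 + 6·σ_1 + 2·σ_2 = 6(Δ_1 - Δ_0) = -78
Natural end conditions: σ_0 = σ_2 = 0.
Forward elimination and back-substitution give σ_0 = 0, σ_1 = -13, σ_2 = 0.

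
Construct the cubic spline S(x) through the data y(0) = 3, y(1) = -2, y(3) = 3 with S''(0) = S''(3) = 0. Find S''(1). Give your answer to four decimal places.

7.5000

Write M_i for S''(x_i). With h_i = 1, 2 and divided differences Δ_i = -5, 5/2, the continuity of S' gives the tridiagonal system
  1·M_0 + 6·M_1 + 2·M_2 = 6(Δ_1 - Δ_0) = 45
Natural end conditions: M_0 = M_2 = 0.
Hence M_0 = 0, M_1 = 15/2, M_2 = 0.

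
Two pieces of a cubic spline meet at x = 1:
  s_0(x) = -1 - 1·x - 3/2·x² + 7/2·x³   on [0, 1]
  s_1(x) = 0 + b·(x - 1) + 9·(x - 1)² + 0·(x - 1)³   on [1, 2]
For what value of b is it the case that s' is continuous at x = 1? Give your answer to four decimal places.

s_0'(x) = -1 - 3·x + 21/2·x², so s_0'(1) = 13/2. On the right, s_1'(1) = b, so b = 13/2.

6.5000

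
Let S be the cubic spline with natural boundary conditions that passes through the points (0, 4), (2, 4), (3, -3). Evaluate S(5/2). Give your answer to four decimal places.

0.9375

Put m_i = S'' at the i-th knot. Here h = (2, 1) and Δ = (0, -7), so the interior equations h_(i-1)·m_(i-1) + 2(h_(i-1)+h_i)·m_i + h_i·m_(i+1) = 6(Δ_i − Δ_(i-1)) read
  2·m_0 + 6·m_1 + 1·m_2 = 6(Δ_1 - Δ_0) = -42
Natural end conditions: m_0 = m_2 = 0.
Solving the tridiagonal system: m_0 = 0, m_1 = -7, m_2 = 0.
On [2, 3], S(t) = 4 - 14/3·(t - 2) - 7/2·(t - 2)² + 7/6·(t - 2)³.
With (t - 2) = 1/2: S(5/2) = 15/16.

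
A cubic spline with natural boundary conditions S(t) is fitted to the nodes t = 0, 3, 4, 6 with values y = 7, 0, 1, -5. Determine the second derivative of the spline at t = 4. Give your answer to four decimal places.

Let M_i = S''(x_i). Step sizes h_i = 3, 1, 2; slopes of the chords Δ_i = (y_(i+1) - y_i)/h_i = -7/3, 1, -3.
  3·M_0 + 8·M_1 + 1·M_2 = 6(Δ_1 - Δ_0) = 20
  1·M_1 + 6·M_2 + 2·M_3 = 6(Δ_2 - Δ_1) = -24
Natural end conditions: M_0 = M_3 = 0.
Hence M_0 = 0, M_1 = 144/47, M_2 = -212/47, M_3 = 0.

-4.5106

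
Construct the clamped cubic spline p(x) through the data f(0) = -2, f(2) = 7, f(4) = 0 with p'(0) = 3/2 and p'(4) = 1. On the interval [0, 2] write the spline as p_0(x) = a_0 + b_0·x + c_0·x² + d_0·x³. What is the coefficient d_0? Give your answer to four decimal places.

-1.8438

Put M_i = p'' at the i-th knot. Here h = (2, 2) and Δ = (9/2, -7/2), so the interior equations h_(i-1)·M_(i-1) + 2(h_(i-1)+h_i)·M_i + h_i·M_(i+1) = 6(Δ_i − Δ_(i-1)) read
  2·M_0 + 8·M_1 + 2·M_2 = 6(Δ_1 - Δ_0) = -48
Clamped end conditions give two more equations: 2h_0·M_0 + h_0·M_1 = 6(Δ_0 - p'(0)) = 18 and h_1·M_1 + 2h_1·M_2 = 6(p'(4) - Δ_1) = 27.
Hence M_0 = 83/8, M_1 = -47/4, M_2 = 101/8.
On [0, 2], with p_0(x) = a_0 + b_0·x + c_0·x² + d_0·x³: c_0 = M_0/2 = 83/16, d_0 = (M_1 - M_0)/(6h_0) = -59/32, b_0 = Δ_0 - h_0(2M_0 + M_1)/6 = 3/2.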